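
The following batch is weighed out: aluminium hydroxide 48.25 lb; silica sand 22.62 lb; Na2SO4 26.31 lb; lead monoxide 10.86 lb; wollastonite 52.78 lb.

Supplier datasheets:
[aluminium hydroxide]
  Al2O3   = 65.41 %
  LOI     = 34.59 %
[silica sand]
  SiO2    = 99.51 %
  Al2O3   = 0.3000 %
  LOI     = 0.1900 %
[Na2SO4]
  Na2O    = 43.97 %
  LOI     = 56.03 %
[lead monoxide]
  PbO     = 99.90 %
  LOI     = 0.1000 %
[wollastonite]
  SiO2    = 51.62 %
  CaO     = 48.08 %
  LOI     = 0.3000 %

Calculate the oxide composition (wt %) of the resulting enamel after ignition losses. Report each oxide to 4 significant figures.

Glass mass = 129.2 lb (batch 160.8 − LOI 31.64).
Composition: Na2O 8.956%, SiO2 38.52%, Al2O3 24.48%, PbO 8.399%, CaO 19.64%

All internal work maintains full float precision throughout. The intermediate values are shown (rounded to four significant digits) across the worked steps — a single rounding completes each reported value; all derived quantities are re-derived from the batch weights per 129.2 lb of glass in exact precision (the totals, ignition loss, five oxide percentages, the yield, net glass mass) exactly as shown in the problem or the answer.
Oxide masses out of the charge:
  Na2O: 26.31·0.4397 = 11.57 lb
  SiO2: 22.62·0.9951 + 52.78·0.5162 = 49.75 lb
  Al2O3: 48.25·0.6541 + 22.62·0.003000 = 31.63 lb
  PbO: 10.86·0.9990 = 10.85 lb
  CaO: 52.78·0.4808 = 25.38 lb
LOI: 48.25·0.3459 + 22.62·0.001900 + 26.31·0.5603 + 10.86·0.001000 + 52.78·0.003000 = 31.64 lb
Glass mass = batch − LOI = 160.8 − 31.64 = 129.2 lb (consistent with Σ oxide mass)
each oxide over glass, ×100, is wt %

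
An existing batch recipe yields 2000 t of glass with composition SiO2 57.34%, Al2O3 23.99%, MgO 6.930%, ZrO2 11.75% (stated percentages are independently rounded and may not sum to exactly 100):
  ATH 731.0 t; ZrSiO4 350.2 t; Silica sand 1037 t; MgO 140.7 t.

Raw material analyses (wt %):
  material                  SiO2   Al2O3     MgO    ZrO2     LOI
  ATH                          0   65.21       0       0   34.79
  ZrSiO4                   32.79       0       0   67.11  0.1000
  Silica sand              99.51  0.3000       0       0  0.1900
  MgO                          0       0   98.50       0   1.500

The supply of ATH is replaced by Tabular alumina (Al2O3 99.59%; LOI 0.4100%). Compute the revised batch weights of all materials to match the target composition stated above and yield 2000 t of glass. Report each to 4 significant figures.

Revised batch per 2000 t glass:
  Tabular alumina: 478.7 t
  ZrSiO4: 350.2 t
  Silica sand: 1037 t
  MgO: 140.7 t
Total batch = 2007 t; LOI loss = 6.394 t

Exact precision is held all the way through. Working values are displayed (rounded to four significant figures) on the page — each reported figure includes exactly one rounding. Derived quantities (yield, four oxide percentages, totals, net glass mass, LOI) are re-derived starting from the weights for 2000 t of glass at exact precision, as they appear in problem or answer.
Per-oxide target masses for 2000 t glass:
  SiO2: 57.34% × 2000 = 1147 t
  Al2O3: 23.99% × 2000 = 479.8 t
  MgO: 6.930% × 2000 = 138.6 t
  ZrO2: 11.75% × 2000 = 235.0 t
Checking each oxide sum using the reported weights, against the basis in use (delivered sums recover each target modulo rounding of the values):
  SiO2: 350.2·0.3279 + 1037·0.9951 = 1147 t (target 1147 t)
  Al2O3: 478.7·0.9959 + 1037·0.003000 = 479.8 t (target 479.8 t)
  MgO: 140.7·0.9850 = 138.6 t (target 138.6 t)
  ZrO2: 350.2·0.6711 = 235.0 t (target 235.0 t)
Auditing the glass mass value: batch total minus LOI = 2000 t (targets for the oxides total 2000 t; the stated basis being 2000 t — rounding explains the deltas).
Whole-batch sum: Σ batch = 2007 t; ignition loss, Σ(batch × LOI) = 6.394 t; yield, glass over the total, = 99.68%.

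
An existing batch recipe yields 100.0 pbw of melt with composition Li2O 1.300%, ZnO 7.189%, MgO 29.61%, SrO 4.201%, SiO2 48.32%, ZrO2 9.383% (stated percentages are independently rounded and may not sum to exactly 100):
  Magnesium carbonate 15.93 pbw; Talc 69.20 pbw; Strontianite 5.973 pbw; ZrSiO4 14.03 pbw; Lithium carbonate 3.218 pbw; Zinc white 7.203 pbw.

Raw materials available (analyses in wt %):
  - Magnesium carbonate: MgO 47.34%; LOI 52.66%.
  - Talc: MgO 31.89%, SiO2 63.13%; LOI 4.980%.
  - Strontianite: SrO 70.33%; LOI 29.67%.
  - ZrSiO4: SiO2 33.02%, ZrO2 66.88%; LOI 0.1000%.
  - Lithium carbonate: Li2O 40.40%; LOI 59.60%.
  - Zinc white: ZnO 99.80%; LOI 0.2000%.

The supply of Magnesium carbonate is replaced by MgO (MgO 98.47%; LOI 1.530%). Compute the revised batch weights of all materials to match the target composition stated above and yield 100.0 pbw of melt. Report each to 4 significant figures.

Revised batch per 100.0 pbw melt:
  MgO: 7.659 pbw
  Talc: 69.20 pbw
  Strontianite: 5.973 pbw
  ZrSiO4: 14.03 pbw
  Lithium carbonate: 3.218 pbw
  Zinc white: 7.203 pbw
Total batch = 107.3 pbw; LOI loss = 7.282 pbw

Working values are printed, rounded to four significant digits, alongside each step; each numeric step keeps full precision through every step; each reported figure includes exactly one rounding — derived quantities (glass mass, totals, six oxide percentages, yield, LOI) are computed at full precision using the weight values for 100.0 pbw of glass, as set out in question or answer.
Target oxide masses per 100.0 pbw melt:
  Li2O: 1.300% × 100.0 = 1.300 pbw
  ZnO: 7.189% × 100.0 = 7.189 pbw
  MgO: 29.61% × 100.0 = 29.61 pbw
  SrO: 4.201% × 100.0 = 4.201 pbw
  SiO2: 48.32% × 100.0 = 48.32 pbw
  ZrO2: 9.383% × 100.0 = 9.383 pbw
Sums-versus-targets review from the weights as reported, versus the basis set out (sum by sum, the targets are met once rounding is allowed for):
  Li2O: 3.218·0.4040 = 1.300 pbw (target 1.300 pbw)
  ZnO: 7.203·0.9980 = 7.189 pbw (target 7.189 pbw)
  MgO: 7.659·0.9847 + 69.20·0.3189 = 29.61 pbw (target 29.61 pbw)
  SrO: 5.973·0.7033 = 4.201 pbw (target 4.201 pbw)
  SiO2: 69.20·0.6313 + 14.03·0.3302 = 48.32 pbw (target 48.32 pbw)
  ZrO2: 14.03·0.6688 = 9.383 pbw (target 9.383 pbw)
Mass balance on the glass: Σ batch − LOI loss = 100.0 pbw (oxide target masses add up to 100.0 pbw; basis as stated: 100.0 pbw — deltas are rounding alone).
Adding the batch up: Σ batch = 107.3 pbw; the LOI term Σ batch·LOI equals 7.282 pbw; yield = glass ÷ total batch = 93.21%.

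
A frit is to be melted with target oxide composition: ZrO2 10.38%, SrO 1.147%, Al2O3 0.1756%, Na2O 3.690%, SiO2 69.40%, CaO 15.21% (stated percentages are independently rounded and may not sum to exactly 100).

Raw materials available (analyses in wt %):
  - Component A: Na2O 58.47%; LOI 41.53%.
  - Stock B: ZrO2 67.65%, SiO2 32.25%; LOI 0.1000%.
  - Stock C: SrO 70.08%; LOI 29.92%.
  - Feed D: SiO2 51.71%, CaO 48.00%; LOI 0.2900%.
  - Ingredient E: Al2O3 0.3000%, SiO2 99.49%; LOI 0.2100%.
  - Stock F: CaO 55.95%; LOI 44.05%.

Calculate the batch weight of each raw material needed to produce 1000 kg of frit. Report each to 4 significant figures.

Working values are shown rounded to 4 significant figures in the working. Full float precision is carried all the way through; every reported result carries a single rounding. The derived quantities, which include ignition loss, net glass mass, the six compositions, yield, the totals, are computed at full float precision, as written in the question or the answer, from the weighed amounts for 1000 kg of glass.
Target masses of each oxide per 1000 kg frit:
  ZrO2: 10.38% × 1000 = 103.8 kg
  SrO: 1.147% × 1000 = 11.47 kg
  Al2O3: 0.1756% × 1000 = 1.756 kg
  Na2O: 3.690% × 1000 = 36.90 kg
  SiO2: 69.40% × 1000 = 694.0 kg
  CaO: 15.21% × 1000 = 152.1 kg
Verifying the oxide balance applying the batch weights above, on the stated basis (delivered sums recover each target modulo rounding of the values):
  ZrO2: 153.4·0.6765 = 103.8 kg (target 103.8 kg)
  SrO: 16.37·0.7008 = 11.47 kg (target 11.47 kg)
  Al2O3: 585.3·0.003000 = 1.756 kg (target 1.756 kg)
  Na2O: 63.11·0.5847 = 36.90 kg (target 36.90 kg)
  SiO2: 153.4·0.3225 + 120.2·0.5171 + 585.3·0.9949 = 693.9 kg (target 694.0 kg)
  CaO: 120.2·0.4800 + 168.7·0.5595 = 152.1 kg (target 152.1 kg)
Glass mass check: total batch − LOI = 999.9 kg (per-oxide target masses sum to 1000 kg; basis as stated: 1000 kg — gaps are rounding artifacts).
Adding the batch up: Σ batch = 1107 kg; ignition loss, Σ(batch × LOI) = 107.2 kg; yield: glass divided by total = 90.32%.

Batch per 1000 kg frit:
  Component A: 63.11 kg
  Stock B: 153.4 kg
  Stock C: 16.37 kg
  Feed D: 120.2 kg
  Ingredient E: 585.3 kg
  Stock F: 168.7 kg
Total batch = 1107 kg; LOI loss = 107.2 kg; yield = 90.32%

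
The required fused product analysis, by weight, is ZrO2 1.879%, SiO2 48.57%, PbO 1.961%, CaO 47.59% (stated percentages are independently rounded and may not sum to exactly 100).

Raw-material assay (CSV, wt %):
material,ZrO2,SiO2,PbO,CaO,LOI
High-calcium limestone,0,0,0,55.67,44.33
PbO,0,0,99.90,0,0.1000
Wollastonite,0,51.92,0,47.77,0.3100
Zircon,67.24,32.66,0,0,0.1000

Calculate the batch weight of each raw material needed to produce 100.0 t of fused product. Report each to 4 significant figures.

Batch per 100.0 t fused product:
  High-calcium limestone: 6.722 t
  PbO: 1.963 t
  Wollastonite: 91.79 t
  Zircon: 2.794 t
Total batch = 103.3 t; LOI loss = 3.269 t; yield = 96.83%

Full float precision is kept from first step to last — rounding to 4 significant figures governs each mid-chain value as printed. Exactly one rounding lands on every reported figure; derived quantities, including LOI, the yield, totals, net glass mass, four oxide percentages, are re-derived using the weight values on 100.0 t of glass in exact precision, as quoted within the problem or answer text.
Target oxide masses per 100.0 t fused product:
  ZrO2: 1.879% × 100.0 = 1.879 t
  SiO2: 48.57% × 100.0 = 48.57 t
  PbO: 1.961% × 100.0 = 1.961 t
  CaO: 47.59% × 100.0 = 47.59 t
Mass-balance tally per oxide per the reported batch figures, for the quoted basis mass (sum by sum, the targets are met exact up to rounding of places):
  ZrO2: 2.794·0.6724 = 1.879 t (target 1.879 t)
  SiO2: 91.79·0.5192 + 2.794·0.3266 = 48.57 t (target 48.57 t)
  PbO: 1.963·0.9990 = 1.961 t (target 1.961 t)
  CaO: 6.722·0.5567 + 91.79·0.4777 = 47.59 t (target 47.59 t)
Consistency of the glass mass: Σ batch − LOI loss = 100.0 t (per-oxide target masses sum to 100.0 t; with the basis standing at 100.0 t — differing by rounding only).
Total batch = Σ batch = 103.3 t; LOI removed, Σ of batch·LOI: 3.269 t; yield: glass divided by total = 96.83%.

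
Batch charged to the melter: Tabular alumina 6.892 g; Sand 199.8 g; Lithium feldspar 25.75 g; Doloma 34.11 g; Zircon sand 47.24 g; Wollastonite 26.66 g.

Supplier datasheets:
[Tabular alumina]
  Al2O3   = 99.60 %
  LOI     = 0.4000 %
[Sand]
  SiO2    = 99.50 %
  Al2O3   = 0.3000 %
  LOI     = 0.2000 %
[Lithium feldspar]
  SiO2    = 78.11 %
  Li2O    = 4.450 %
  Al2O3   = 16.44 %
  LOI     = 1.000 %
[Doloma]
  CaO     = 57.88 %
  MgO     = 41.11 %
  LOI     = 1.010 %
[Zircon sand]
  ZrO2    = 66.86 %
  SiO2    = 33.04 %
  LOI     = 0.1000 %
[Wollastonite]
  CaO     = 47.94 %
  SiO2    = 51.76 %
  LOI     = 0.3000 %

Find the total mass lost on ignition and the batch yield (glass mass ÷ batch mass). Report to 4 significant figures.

Every computation maintains exact precision from first step to last — values along the way appear, rounded to 4 significant digits, as written. Each reported figure includes exactly one rounding — the derived quantities are re-derived in full float precision (the totals, yield, LOI, six oxide percentages, net glass mass) from the batch weights at 339.3 g of glass exactly as shown in either problem or answer.
LOI of each material in turn:
  Tabular alumina: 6.892 × 0.004000 = 0.02757 g
  Sand: 199.8 × 0.002000 = 0.3996 g
  Lithium feldspar: 25.75 × 0.01000 = 0.2575 g
  Doloma: 34.11 × 0.01010 = 0.3445 g
  Zircon sand: 47.24 × 0.001000 = 0.04724 g
  Wollastonite: 26.66 × 0.003000 = 0.07998 g
Total LOI = 1.156 g
Glass = batch − LOI = 340.5 − 1.156 = 339.3 g

LOI loss = 1.156 g; glass = 339.3 g; yield = 99.66%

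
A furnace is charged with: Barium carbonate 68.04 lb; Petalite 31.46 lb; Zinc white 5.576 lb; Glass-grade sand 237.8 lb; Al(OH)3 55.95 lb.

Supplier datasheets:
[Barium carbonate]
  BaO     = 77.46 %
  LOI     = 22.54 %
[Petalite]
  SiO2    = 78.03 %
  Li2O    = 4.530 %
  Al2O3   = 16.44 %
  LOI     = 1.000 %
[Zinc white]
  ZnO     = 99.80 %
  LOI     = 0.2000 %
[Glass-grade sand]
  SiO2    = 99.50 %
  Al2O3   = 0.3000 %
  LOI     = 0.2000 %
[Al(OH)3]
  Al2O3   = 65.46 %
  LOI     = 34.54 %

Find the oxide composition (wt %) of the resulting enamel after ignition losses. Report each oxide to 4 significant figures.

Glass mass = 363.4 lb (batch 398.8 − LOI 35.46).
Composition: SiO2 71.87%, ZnO 1.531%, BaO 14.50%, Li2O 0.3922%, Al2O3 11.70%

Intermediates are printed (rounded to 4 significant digits) at each printed step — the whole derivation carries full precision at all times — a single rounding produces each reported value — all derived quantities are carried at exact precision (the yield, ignition loss, five oxide percentages, totals, glass mass) starting from the weights on 363.4 lb of glass, as quoted within the problem or answer text.
Oxide-by-oxide delivered mass:
  SiO2: 31.46·0.7803 + 237.8·0.9950 = 261.2 lb
  ZnO: 5.576·0.9980 = 5.565 lb
  BaO: 68.04·0.7746 = 52.70 lb
  Li2O: 31.46·0.04530 = 1.425 lb
  Al2O3: 31.46·0.1644 + 237.8·0.003000 + 55.95·0.6546 = 42.51 lb
LOI: 68.04·0.2254 + 31.46·0.01000 + 5.576·0.002000 + 237.8·0.002000 + 55.95·0.3454 = 35.46 lb
Glass mass = batch − LOI = 398.8 − 35.46 = 363.4 lb (= Σ oxide masses)
percent share: oxide ÷ glass, ×100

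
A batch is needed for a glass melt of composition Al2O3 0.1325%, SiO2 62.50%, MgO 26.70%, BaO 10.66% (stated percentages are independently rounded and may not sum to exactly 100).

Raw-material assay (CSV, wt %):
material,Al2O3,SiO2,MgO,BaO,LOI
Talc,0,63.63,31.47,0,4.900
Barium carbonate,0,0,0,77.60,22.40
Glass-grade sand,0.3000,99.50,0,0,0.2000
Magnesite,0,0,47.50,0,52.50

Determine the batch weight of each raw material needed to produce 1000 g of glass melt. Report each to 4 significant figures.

Batch per 1000 g glass melt:
  Talc: 291.6 g
  Barium carbonate: 137.4 g
  Glass-grade sand: 441.7 g
  Magnesite: 368.9 g
Total batch = 1240 g; LOI loss = 239.6 g; yield = 80.67%

Every computation keeps full float precision in every operation — values along the way are displayed, with 4-significant-digit rounding, across the worked steps — every reported number is rounded a single time — the derived quantities, including net glass mass, the four compositions, LOI, totals, yield, are recomputed from the weighed amounts for 1000 g of glass at full precision, precisely as stated by the problem or answer text.
Oxide mass targets, per 1000 g glass melt:
  Al2O3: 0.1325% × 1000 = 1.325 g
  SiO2: 62.50% × 1000 = 625.0 g
  MgO: 26.70% × 1000 = 267.0 g
  BaO: 10.66% × 1000 = 106.6 g
Checking each oxide sum applying the batch weights above, per the basis as stated (sums match the target masses modulo rounding of the values):
  Al2O3: 441.7·0.003000 = 1.325 g (target 1.325 g)
  SiO2: 291.6·0.6363 + 441.7·0.9950 = 625.0 g (target 625.0 g)
  MgO: 291.6·0.3147 + 368.9·0.4750 = 267.0 g (target 267.0 g)
  BaO: 137.4·0.7760 = 106.6 g (target 106.6 g)
Glass-mass sanity pass: net batch after ignition = 1000 g (oxide target masses add up to 999.9 g; against the stated basis, 1000 g — deltas are rounding alone).
Total batch = Σ batch = 1240 g; the LOI term Σ batch·LOI equals 239.6 g; the yield ratio, glass ÷ batch: 80.67%.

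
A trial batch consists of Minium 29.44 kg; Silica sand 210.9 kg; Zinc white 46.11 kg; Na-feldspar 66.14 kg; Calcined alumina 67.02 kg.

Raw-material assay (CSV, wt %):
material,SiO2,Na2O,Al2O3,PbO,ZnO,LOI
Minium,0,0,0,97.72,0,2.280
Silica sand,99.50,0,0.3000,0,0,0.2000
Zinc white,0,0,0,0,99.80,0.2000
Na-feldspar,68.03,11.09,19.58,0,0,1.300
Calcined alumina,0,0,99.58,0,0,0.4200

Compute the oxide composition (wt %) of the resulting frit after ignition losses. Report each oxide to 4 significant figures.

Glass mass = 417.3 kg (batch 419.6 − LOI 2.327).
Composition: SiO2 61.07%, Na2O 1.758%, Al2O3 19.25%, PbO 6.894%, ZnO 11.03%

Every computation maintains exact precision through the solve; mid-chain values are shown rounded to 4 significant figures in the working; a single rounding finalizes each reported value. All derived quantities (the five compositions, the totals, the yield, net glass mass, LOI) are recomputed at exact precision from the batch weights on 417.3 kg of glass as set out in the question or the answer.
Oxide masses out of the charge:
  SiO2: 210.9·0.9950 + 66.14·0.6803 = 254.8 kg
  Na2O: 66.14·0.1109 = 7.335 kg
  Al2O3: 210.9·0.003000 + 66.14·0.1958 + 67.02·0.9958 = 80.32 kg
  PbO: 29.44·0.9772 = 28.77 kg
  ZnO: 46.11·0.9980 = 46.02 kg
LOI: 29.44·0.02280 + 210.9·0.002000 + 46.11·0.002000 + 66.14·0.01300 + 67.02·0.004200 = 2.327 kg
Resulting glass, batch − LOI: 419.6 − 2.327 = 417.3 kg (= the summed oxide contributions)
wt % = 100 × oxide mass / glass mass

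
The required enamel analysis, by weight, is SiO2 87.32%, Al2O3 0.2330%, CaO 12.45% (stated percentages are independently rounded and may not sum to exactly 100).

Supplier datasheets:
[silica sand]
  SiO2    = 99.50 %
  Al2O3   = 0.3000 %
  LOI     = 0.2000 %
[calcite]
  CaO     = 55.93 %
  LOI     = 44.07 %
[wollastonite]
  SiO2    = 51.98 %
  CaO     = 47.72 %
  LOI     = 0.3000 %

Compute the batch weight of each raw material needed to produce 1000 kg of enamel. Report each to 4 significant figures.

Batch per 1000 kg enamel:
  silica sand: 776.7 kg
  calcite: 57.77 kg
  wollastonite: 193.2 kg
Total batch = 1028 kg; LOI loss = 27.59 kg; yield = 97.32%

Working values appear with 4-significant-figure rounding at each printed step; every computation holds full precision all the way through — every reported number receives exactly one rounding; derived quantities, which include glass mass, totals, the yield, the three compositions, LOI, are carried in exact precision, as they appear in question or answer, from the batch weights per 1000 kg of glass.
Oxide mass targets, per 1000 kg enamel:
  SiO2: 87.32% × 1000 = 873.2 kg
  Al2O3: 0.2330% × 1000 = 2.330 kg
  CaO: 12.45% × 1000 = 124.5 kg
Per-oxide balance check per the reported batch figures, relative to the basis at hand (every target is met by its sum up to rounding of the answer):
  SiO2: 776.7·0.9950 + 193.2·0.5198 = 873.2 kg (target 873.2 kg)
  Al2O3: 776.7·0.003000 = 2.330 kg (target 2.330 kg)
  CaO: 57.77·0.5593 + 193.2·0.4772 = 124.5 kg (target 124.5 kg)
Auditing the glass mass value: total charge less LOI = 1000 kg (the Σ of target masses is 1000 kg; versus the stated basis of 1000 kg — deltas are rounding alone).
Whole-batch sum: Σ batch = 1028 kg; LOI loss = Σ batch·LOI = 27.59 kg; as yield: glass ÷ batch → 97.32%.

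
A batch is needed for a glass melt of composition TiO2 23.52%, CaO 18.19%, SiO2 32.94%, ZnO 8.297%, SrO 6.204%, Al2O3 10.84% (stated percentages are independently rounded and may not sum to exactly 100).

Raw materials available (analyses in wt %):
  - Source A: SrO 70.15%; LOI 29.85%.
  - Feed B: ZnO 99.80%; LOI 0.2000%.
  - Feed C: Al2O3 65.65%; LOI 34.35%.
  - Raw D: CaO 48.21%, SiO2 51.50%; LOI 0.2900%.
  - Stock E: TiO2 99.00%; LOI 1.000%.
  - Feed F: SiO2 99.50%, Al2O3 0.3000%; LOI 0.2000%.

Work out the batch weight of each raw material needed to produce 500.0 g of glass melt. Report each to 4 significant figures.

Batch per 500.0 g glass melt:
  Source A: 44.22 g
  Feed B: 41.57 g
  Feed C: 82.25 g
  Raw D: 188.7 g
  Stock E: 118.8 g
  Feed F: 67.88 g
Total batch = 543.4 g; LOI loss = 43.41 g; yield = 92.01%

Exact precision is maintained all the way through — the intermediate values are shown with 4-significant-digit rounding at each printed step; exactly one rounding lands on each reported value; derived quantities (the yield, totals, net glass mass, six oxide percentages, ignition loss) are computed at full precision using the weight values on 500.0 g of glass, exactly as shown in the problem or answer text.
Target oxide masses per 500.0 g glass melt:
  TiO2: 23.52% × 500.0 = 117.6 g
  CaO: 18.19% × 500.0 = 90.95 g
  SiO2: 32.94% × 500.0 = 164.7 g
  ZnO: 8.297% × 500.0 = 41.48 g
  SrO: 6.204% × 500.0 = 31.02 g
  Al2O3: 10.84% × 500.0 = 54.20 g
Checking each oxide sum on the weights just shown, at the basis given (summed amounts equal target values exact up to rounding of places):
  TiO2: 118.8·0.9900 = 117.6 g (target 117.6 g)
  CaO: 188.7·0.4821 = 90.97 g (target 90.95 g)
  SiO2: 188.7·0.5150 + 67.88·0.9950 = 164.7 g (target 164.7 g)
  ZnO: 41.57·0.9980 = 41.49 g (target 41.48 g)
  SrO: 44.22·0.7015 = 31.02 g (target 31.02 g)
  Al2O3: 82.25·0.6565 + 67.88·0.003000 = 54.20 g (target 54.20 g)
Glass-mass closure: whole batch net of LOI = 500.0 g (per-oxide target masses sum to 500.0 g; with the basis standing at 500.0 g — rounding explains the deltas).
Whole-batch sum: Σ batch = 543.4 g; loss to ignition Σ batch·LOI = 43.41 g; glass ÷ batch gives a yield of 92.01%.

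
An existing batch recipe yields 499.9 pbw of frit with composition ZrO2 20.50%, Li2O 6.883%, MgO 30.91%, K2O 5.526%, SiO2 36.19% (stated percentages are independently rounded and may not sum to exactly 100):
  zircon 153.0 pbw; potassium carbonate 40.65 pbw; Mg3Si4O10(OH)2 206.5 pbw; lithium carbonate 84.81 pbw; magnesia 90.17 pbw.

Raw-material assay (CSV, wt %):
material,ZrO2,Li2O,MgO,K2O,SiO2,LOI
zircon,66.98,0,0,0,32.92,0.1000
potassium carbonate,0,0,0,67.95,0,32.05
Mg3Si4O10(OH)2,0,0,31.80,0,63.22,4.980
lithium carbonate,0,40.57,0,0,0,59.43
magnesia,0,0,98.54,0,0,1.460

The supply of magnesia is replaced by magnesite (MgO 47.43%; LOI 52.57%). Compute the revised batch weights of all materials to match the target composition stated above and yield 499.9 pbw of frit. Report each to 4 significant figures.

In-progress results appear, rounded to 4 significant digits, at each printed step. The whole derivation holds full precision end to end — a single rounding completes each reported figure — all derived quantities (the totals, ignition loss, yield, glass mass, five oxide percentages) are carried at full float precision using the weight values on 499.9 pbw of glass precisely as stated by problem or answer.
The oxide mass targets at 499.9 pbw frit:
  ZrO2: 20.50% × 499.9 = 102.5 pbw
  Li2O: 6.883% × 499.9 = 34.41 pbw
  MgO: 30.91% × 499.9 = 154.5 pbw
  K2O: 5.526% × 499.9 = 27.62 pbw
  SiO2: 36.19% × 499.9 = 180.9 pbw
Verifying the oxide balance per the reported batch figures, on the stated basis (each sum matches its target mass modulo rounding of the values):
  ZrO2: 153.0·0.6698 = 102.5 pbw (target 102.5 pbw)
  Li2O: 84.81·0.4057 = 34.41 pbw (target 34.41 pbw)
  MgO: 206.5·0.3180 + 187.3·0.4743 = 154.5 pbw (target 154.5 pbw)
  K2O: 40.65·0.6795 = 27.62 pbw (target 27.62 pbw)
  SiO2: 153.0·0.3292 + 206.5·0.6322 = 180.9 pbw (target 180.9 pbw)
Glass mass check: total charge less LOI = 499.9 pbw (per-oxide target masses sum to 499.9 pbw; the stated basis being 499.9 pbw — gaps are rounding artifacts).
Batch grand total — Σ batch = 672.3 pbw; Σ batch·LOI gives LOI loss = 172.3 pbw; the yield ratio, glass ÷ batch: 74.37%.

Revised batch per 499.9 pbw frit:
  zircon: 153.0 pbw
  potassium carbonate: 40.65 pbw
  Mg3Si4O10(OH)2: 206.5 pbw
  lithium carbonate: 84.81 pbw
  magnesite: 187.3 pbw
Total batch = 672.3 pbw; LOI loss = 172.3 pbw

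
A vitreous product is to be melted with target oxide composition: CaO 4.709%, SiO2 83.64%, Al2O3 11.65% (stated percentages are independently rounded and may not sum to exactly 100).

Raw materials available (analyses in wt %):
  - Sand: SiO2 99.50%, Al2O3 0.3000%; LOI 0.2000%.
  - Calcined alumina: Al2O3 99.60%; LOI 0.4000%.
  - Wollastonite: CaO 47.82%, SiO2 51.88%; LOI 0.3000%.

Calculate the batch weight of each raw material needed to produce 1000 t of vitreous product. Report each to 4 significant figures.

Every computation holds exact precision at all times — the intermediate values are displayed (rounded to 4 significant figures) as written — every reported result takes just one rounding; derived quantities, which include the yield, three oxide percentages, LOI, net glass mass, the totals, are rebuilt at exact precision, as set out in question or answer, from the batch weights on 1000 t of glass.
Target oxide masses per 1000 t vitreous product:
  CaO: 4.709% × 1000 = 47.09 t
  SiO2: 83.64% × 1000 = 836.4 t
  Al2O3: 11.65% × 1000 = 116.5 t
Per-oxide balance check on the weights just shown, for the quoted basis mass (target by target, the sums agree up to rounding of the answer):
  CaO: 98.47·0.4782 = 47.09 t (target 47.09 t)
  SiO2: 789.3·0.9950 + 98.47·0.5188 = 836.4 t (target 836.4 t)
  Al2O3: 789.3·0.003000 + 114.6·0.9960 = 116.5 t (target 116.5 t)
Auditing the glass mass value: total charge less LOI = 1000 t (the targets, summed, come to 1000 t; against the stated basis, 1000 t — rounding explains the deltas).
Summing the batch: Σ batch = 1002 t; ignition loss, Σ(batch × LOI) = 2.332 t; as yield: glass ÷ batch → 99.77%.

Batch per 1000 t vitreous product:
  Sand: 789.3 t
  Calcined alumina: 114.6 t
  Wollastonite: 98.47 t
Total batch = 1002 t; LOI loss = 2.332 t; yield = 99.77%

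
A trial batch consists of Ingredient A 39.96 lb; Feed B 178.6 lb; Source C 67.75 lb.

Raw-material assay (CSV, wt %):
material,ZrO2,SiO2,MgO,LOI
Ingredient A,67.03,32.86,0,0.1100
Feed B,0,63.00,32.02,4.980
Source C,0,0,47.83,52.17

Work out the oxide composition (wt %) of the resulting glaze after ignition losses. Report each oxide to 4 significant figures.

Glass mass = 242.0 lb (batch 286.3 − LOI 44.28).
Composition: ZrO2 11.07%, SiO2 51.92%, MgO 37.02%

In-progress results are printed (rounded to four significant figures) as written. All internal work maintains full precision end to end — a single rounding finalizes each reported figure — the derived quantities are computed from the weighed amounts at 242.0 lb of glass at exact precision (ignition loss, three oxide percentages, yield, glass mass, totals), exactly as printed in problem or answer.
Oxide-by-oxide delivered mass:
  ZrO2: 39.96·0.6703 = 26.79 lb
  SiO2: 39.96·0.3286 + 178.6·0.6300 = 125.6 lb
  MgO: 178.6·0.3202 + 67.75·0.4783 = 89.59 lb
LOI: 39.96·0.001100 + 178.6·0.04980 + 67.75·0.5217 = 44.28 lb
Glass = total batch minus LOI = 286.3 − 44.28 = 242.0 lb (consistent with Σ oxide mass)
percent by weight: oxide/glass ×100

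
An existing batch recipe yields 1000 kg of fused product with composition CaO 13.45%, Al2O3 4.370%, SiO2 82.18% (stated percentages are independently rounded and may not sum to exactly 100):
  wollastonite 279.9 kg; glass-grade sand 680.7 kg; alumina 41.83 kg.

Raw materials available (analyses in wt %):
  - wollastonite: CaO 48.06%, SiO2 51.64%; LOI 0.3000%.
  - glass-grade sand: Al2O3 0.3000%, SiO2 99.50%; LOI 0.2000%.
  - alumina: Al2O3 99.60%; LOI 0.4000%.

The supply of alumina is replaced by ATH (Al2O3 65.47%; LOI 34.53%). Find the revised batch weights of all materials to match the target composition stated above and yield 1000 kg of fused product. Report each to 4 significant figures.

Revised batch per 1000 kg fused product:
  wollastonite: 279.9 kg
  glass-grade sand: 680.7 kg
  ATH: 63.63 kg
Total batch = 1024 kg; LOI loss = 24.17 kg

Mid-chain values are printed rounded to four significant figures in the working — the working math holds full precision through the solve; each reported result receives exactly one rounding. All derived quantities are rebuilt in full float precision (glass mass, the totals, the yield, LOI, the three compositions) using the weight values per 1000 kg of glass, exactly as printed in either problem or answer.
Oxide-by-oxide targets in 1000 kg fused product:
  CaO: 13.45% × 1000 = 134.5 kg
  Al2O3: 4.370% × 1000 = 43.70 kg
  SiO2: 82.18% × 1000 = 821.8 kg
Per-oxide balance check from the weights as reported, relative to the basis at hand (sums match the target masses up to rounding of the answer):
  CaO: 279.9·0.4806 = 134.5 kg (target 134.5 kg)
  Al2O3: 680.7·0.003000 + 63.63·0.6547 = 43.70 kg (target 43.70 kg)
  SiO2: 279.9·0.5164 + 680.7·0.9950 = 821.8 kg (target 821.8 kg)
Glass-mass sanity pass: Σ batch − LOI loss = 1000 kg (oxide target masses add up to 1000 kg; with the basis standing at 1000 kg — rounding explains the deltas).
Batch grand total — Σ batch = 1024 kg; LOI removed, Σ of batch·LOI: 24.17 kg; the yield ratio, glass ÷ batch: 97.64%.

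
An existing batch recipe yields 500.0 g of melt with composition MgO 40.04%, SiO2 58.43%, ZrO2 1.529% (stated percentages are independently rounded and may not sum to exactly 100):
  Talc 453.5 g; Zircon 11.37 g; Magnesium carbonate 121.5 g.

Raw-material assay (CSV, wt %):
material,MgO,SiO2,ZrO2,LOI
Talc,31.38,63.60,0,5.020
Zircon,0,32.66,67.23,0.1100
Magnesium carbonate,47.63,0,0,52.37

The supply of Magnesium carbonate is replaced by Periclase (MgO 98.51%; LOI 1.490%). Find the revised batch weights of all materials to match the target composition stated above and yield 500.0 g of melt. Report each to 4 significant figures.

Revised batch per 500.0 g melt:
  Talc: 453.5 g
  Zircon: 11.37 g
  Periclase: 58.76 g
Total batch = 523.6 g; LOI loss = 23.65 g

Intermediates are displayed, with 4-significant-digit rounding, in the working — each numeric step holds full float precision throughout; exactly one rounding goes into every reported result; the derived quantities (totals, glass mass, three oxide percentages, the yield, LOI) are rebuilt in full float precision starting from the weights per 500.0 g of glass, as they appear in the question or the answer.
Oxide-by-oxide targets in 500.0 g melt:
  MgO: 40.04% × 500.0 = 200.2 g
  SiO2: 58.43% × 500.0 = 292.2 g
  ZrO2: 1.529% × 500.0 = 7.645 g
Sums-versus-targets review given the weights on record, under the basis named above (sum by sum, the targets are met within answer rounding):
  MgO: 453.5·0.3138 + 58.76·0.9851 = 200.2 g (target 200.2 g)
  SiO2: 453.5·0.6360 + 11.37·0.3266 = 292.1 g (target 292.2 g)
  ZrO2: 11.37·0.6723 = 7.644 g (target 7.645 g)
Glass-mass bookkeeping: batch Σ − ignition loss = 500.0 g (the Σ of target masses is 500.0 g; stated basis 500.0 g — rounding explains the deltas).
Summing the batch: Σ batch = 523.6 g; LOI loss = Σ batch·LOI = 23.65 g; yield: glass divided by total = 95.48%.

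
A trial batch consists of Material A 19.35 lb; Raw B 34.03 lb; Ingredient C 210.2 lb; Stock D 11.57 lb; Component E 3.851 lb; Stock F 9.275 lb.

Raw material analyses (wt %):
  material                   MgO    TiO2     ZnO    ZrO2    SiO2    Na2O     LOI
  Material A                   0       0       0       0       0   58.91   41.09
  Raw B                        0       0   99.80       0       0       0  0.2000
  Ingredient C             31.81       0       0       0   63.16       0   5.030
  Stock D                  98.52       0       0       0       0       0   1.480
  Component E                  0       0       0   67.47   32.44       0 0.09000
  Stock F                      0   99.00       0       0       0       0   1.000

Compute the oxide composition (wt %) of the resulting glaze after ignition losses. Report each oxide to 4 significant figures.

Glass mass = 269.4 lb (batch 288.3 − LOI 18.86).
Composition: MgO 29.05%, TiO2 3.408%, ZnO 12.61%, ZrO2 0.9644%, SiO2 49.74%, Na2O 4.231%

Values along the way appear (rounded to 4 significant figures) between the steps; each numeric step runs at full float precision end to end — every reported number carries a single rounding — derived quantities, including totals, glass mass, the yield, ignition loss, six oxide percentages, are computed starting from the weights on 269.4 lb of glass in full float precision as they appear in question or answer.
Per-oxide mass from batch:
  MgO: 210.2·0.3181 + 11.57·0.9852 = 78.26 lb
  TiO2: 9.275·0.9900 = 9.182 lb
  ZnO: 34.03·0.9980 = 33.96 lb
  ZrO2: 3.851·0.6747 = 2.598 lb
  SiO2: 210.2·0.6316 + 3.851·0.3244 = 134.0 lb
  Na2O: 19.35·0.5891 = 11.40 lb
LOI: 19.35·0.4109 + 34.03·0.002000 + 210.2·0.05030 + 11.57·0.01480 + 3.851·9.000e-04 + 9.275·0.01000 = 18.86 lb
Net of LOI, the glass mass = 288.3 − 18.86 = 269.4 lb (= the summed oxide contributions)
each oxide over glass, ×100, is wt %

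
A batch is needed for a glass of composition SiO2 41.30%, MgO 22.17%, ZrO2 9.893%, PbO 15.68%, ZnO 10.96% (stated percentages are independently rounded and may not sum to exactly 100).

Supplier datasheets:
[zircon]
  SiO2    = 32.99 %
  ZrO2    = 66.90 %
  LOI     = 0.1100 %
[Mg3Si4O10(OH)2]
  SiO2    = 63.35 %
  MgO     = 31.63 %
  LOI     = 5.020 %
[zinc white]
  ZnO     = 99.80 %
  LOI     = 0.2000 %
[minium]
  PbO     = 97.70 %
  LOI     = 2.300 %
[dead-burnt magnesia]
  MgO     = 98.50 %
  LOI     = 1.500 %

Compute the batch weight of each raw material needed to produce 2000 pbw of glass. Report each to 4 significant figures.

Intermediates are printed rounded to four significant digits in the printout. Every computation carries full float precision all the way through; every reported figure takes exactly one rounding. Derived quantities, which include yield, LOI, the five compositions, glass mass, the totals, are recomputed at full precision, as quoted within question or answer, from the batch weights for 2000 pbw of glass.
Oxide mass targets, per 2000 pbw glass:
  SiO2: 41.30% × 2000 = 826.0 pbw
  MgO: 22.17% × 2000 = 443.4 pbw
  ZrO2: 9.893% × 2000 = 197.9 pbw
  PbO: 15.68% × 2000 = 313.6 pbw
  ZnO: 10.96% × 2000 = 219.2 pbw
Verifying the oxide balance with the batch weights as given, at the basis given (sums match the target masses exact up to rounding of places):
  SiO2: 295.8·0.3299 + 1150·0.6335 = 826.1 pbw (target 826.0 pbw)
  MgO: 1150·0.3163 + 80.92·0.9850 = 443.5 pbw (target 443.4 pbw)
  ZrO2: 295.8·0.6690 = 197.9 pbw (target 197.9 pbw)
  PbO: 321.0·0.9770 = 313.6 pbw (target 313.6 pbw)
  ZnO: 219.6·0.9980 = 219.2 pbw (target 219.2 pbw)
Glass-mass bookkeeping: batch Σ − ignition loss = 2000 pbw (the targets, summed, come to 2000 pbw; against the stated basis, 2000 pbw — gaps are rounding artifacts).
Whole-batch sum: Σ batch = 2067 pbw; LOI loss = Σ batch·LOI = 67.09 pbw; yield: glass divided by total = 96.75%.

Batch per 2000 pbw glass:
  zircon: 295.8 pbw
  Mg3Si4O10(OH)2: 1150 pbw
  zinc white: 219.6 pbw
  minium: 321.0 pbw
  dead-burnt magnesia: 80.92 pbw
Total batch = 2067 pbw; LOI loss = 67.09 pbw; yield = 96.75%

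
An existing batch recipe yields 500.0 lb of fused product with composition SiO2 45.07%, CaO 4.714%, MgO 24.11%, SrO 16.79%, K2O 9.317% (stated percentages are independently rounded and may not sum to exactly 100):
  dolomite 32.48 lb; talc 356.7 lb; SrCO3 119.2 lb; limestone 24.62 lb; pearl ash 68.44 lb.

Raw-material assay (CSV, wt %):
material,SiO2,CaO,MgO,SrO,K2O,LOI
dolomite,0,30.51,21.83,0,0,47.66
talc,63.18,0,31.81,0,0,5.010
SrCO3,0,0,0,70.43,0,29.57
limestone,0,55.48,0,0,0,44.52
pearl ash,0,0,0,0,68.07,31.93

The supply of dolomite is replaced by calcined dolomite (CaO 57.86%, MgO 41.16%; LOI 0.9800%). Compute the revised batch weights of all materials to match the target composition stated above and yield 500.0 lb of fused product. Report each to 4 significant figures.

Every computation carries exact precision from first step to last. Mid-chain values are shown, with 4-significant-digit rounding, in the working — every reported value is rounded just once — all derived quantities (LOI, the five compositions, yield, the totals, net glass mass) are rebuilt using the weight values at 500.0 lb of glass at exact precision as quoted within either problem or answer.
Per-oxide target masses for 500.0 lb fused product:
  SiO2: 45.07% × 500.0 = 225.4 lb
  CaO: 4.714% × 500.0 = 23.57 lb
  MgO: 24.11% × 500.0 = 120.6 lb
  SrO: 16.79% × 500.0 = 83.95 lb
  K2O: 9.317% × 500.0 = 46.58 lb
Sums-versus-targets review working from each reported weight, under the basis named above (every target is met by its sum net of answer rounding effects):
  SiO2: 356.7·0.6318 = 225.4 lb (target 225.4 lb)
  CaO: 17.23·0.5786 + 24.52·0.5548 = 23.57 lb (target 23.57 lb)
  MgO: 17.23·0.4116 + 356.7·0.3181 = 120.6 lb (target 120.6 lb)
  SrO: 119.2·0.7043 = 83.95 lb (target 83.95 lb)
  K2O: 68.44·0.6807 = 46.59 lb (target 46.58 lb)
Glass mass check: whole batch net of LOI = 500.0 lb (per-oxide target masses sum to 500.0 lb; against the stated basis, 500.0 lb — gaps are rounding artifacts).
Adding the batch up: Σ batch = 586.1 lb; loss to ignition Σ batch·LOI = 86.06 lb; yield: glass divided by total = 85.32%.

Revised batch per 500.0 lb fused product:
  calcined dolomite: 17.23 lb
  talc: 356.7 lb
  SrCO3: 119.2 lb
  limestone: 24.52 lb
  pearl ash: 68.44 lb
Total batch = 586.1 lb; LOI loss = 86.06 lb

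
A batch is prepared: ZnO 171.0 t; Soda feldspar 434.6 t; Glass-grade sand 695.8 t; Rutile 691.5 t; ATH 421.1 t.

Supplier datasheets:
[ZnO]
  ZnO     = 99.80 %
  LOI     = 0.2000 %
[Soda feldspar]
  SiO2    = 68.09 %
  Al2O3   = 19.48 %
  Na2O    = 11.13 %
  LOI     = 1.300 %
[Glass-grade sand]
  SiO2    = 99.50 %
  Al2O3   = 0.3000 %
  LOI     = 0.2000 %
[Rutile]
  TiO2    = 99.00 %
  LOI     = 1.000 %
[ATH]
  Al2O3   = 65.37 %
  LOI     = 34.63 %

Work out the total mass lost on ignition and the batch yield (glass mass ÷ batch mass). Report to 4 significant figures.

LOI loss = 160.1 t; glass = 2254 t; yield = 93.37%

Working values are printed (rounded to four significant digits) in the working; all internal work runs at full float precision in every operation — exactly one rounding is applied to every reported number — the derived quantities are recomputed in full float precision (yield, LOI, the totals, net glass mass, five oxide percentages) starting from the weights per 2254 t of glass as written in the problem or the answer.
Loss on ignition, line by line:
  ZnO: 171.0 × 0.002000 = 0.3420 t
  Soda feldspar: 434.6 × 0.01300 = 5.650 t
  Glass-grade sand: 695.8 × 0.002000 = 1.392 t
  Rutile: 691.5 × 0.01000 = 6.915 t
  ATH: 421.1 × 0.3463 = 145.8 t
Total LOI = 160.1 t
Glass = batch − LOI = 2414 − 160.1 = 2254 t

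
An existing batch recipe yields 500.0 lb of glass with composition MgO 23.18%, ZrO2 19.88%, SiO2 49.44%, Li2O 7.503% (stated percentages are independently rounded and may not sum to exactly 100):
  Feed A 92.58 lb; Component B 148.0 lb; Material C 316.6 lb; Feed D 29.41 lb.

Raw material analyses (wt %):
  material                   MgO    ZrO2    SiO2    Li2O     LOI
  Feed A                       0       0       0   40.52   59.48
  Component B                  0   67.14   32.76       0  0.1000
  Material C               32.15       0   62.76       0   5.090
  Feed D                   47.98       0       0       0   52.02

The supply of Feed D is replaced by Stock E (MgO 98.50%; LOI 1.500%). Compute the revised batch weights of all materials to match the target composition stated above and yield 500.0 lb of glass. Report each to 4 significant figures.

Intermediates are shown, rounded to four significant figures, at each printed step. Each numeric step runs at full precision from first step to last — exactly one rounding is applied to every reported figure — the derived quantities (totals, glass mass, yield, ignition loss, four oxide percentages) are re-derived using the weight values for 500.0 lb of glass in full float precision, as they appear in problem or answer.
Target masses of each oxide per 500.0 lb glass:
  MgO: 23.18% × 500.0 = 115.9 lb
  ZrO2: 19.88% × 500.0 = 99.40 lb
  SiO2: 49.44% × 500.0 = 247.2 lb
  Li2O: 7.503% × 500.0 = 37.52 lb
Verifying the oxide balance given the weights on record, on the stated basis (oxide sums agree with the targets given rounding of the digits):
  MgO: 316.6·0.3215 + 14.33·0.9850 = 115.9 lb (target 115.9 lb)
  ZrO2: 148.0·0.6714 = 99.37 lb (target 99.40 lb)
  SiO2: 148.0·0.3276 + 316.6·0.6276 = 247.2 lb (target 247.2 lb)
  Li2O: 92.58·0.4052 = 37.51 lb (target 37.52 lb)
Glass-mass closure: the batch minus its LOI: 500.0 lb (the targets, summed, come to 500.0 lb; versus the stated basis of 500.0 lb — a pure rounding effect).
Batch total: Σ batch = 571.5 lb; Σ batch·LOI gives LOI loss = 71.54 lb; yield, glass over the total, = 87.48%.

Revised batch per 500.0 lb glass:
  Feed A: 92.58 lb
  Component B: 148.0 lb
  Material C: 316.6 lb
  Stock E: 14.33 lb
Total batch = 571.5 lb; LOI loss = 71.54 lb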